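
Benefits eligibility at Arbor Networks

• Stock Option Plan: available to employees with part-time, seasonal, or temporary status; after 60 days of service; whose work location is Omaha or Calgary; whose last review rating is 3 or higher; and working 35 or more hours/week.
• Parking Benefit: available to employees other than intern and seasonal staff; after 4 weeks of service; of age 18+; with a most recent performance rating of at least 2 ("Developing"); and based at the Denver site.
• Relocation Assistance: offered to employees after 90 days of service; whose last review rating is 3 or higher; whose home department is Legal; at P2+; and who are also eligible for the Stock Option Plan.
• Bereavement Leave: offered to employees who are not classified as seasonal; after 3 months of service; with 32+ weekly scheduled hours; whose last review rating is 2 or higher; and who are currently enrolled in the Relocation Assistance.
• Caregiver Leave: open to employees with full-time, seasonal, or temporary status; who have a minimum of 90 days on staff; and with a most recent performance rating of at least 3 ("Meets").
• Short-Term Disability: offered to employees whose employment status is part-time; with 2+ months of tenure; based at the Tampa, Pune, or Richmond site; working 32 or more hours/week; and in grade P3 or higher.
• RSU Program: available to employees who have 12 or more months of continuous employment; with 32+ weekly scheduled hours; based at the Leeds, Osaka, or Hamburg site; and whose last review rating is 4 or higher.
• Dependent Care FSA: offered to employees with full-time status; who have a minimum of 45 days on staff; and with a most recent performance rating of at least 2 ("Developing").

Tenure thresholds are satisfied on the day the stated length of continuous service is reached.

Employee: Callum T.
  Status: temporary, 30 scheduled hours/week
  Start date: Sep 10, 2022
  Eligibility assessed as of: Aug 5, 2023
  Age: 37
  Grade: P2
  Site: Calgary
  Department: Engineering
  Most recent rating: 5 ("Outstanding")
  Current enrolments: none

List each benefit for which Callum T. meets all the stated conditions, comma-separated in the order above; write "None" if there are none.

Service from Sep 10, 2022 to Aug 5, 2023: 329 days.
Stock Option Plan — status temporary ✓; service 329 days ≥ 60 days ✓; site Calgary ✓; rating 5 ≥ 3 ✓; 30 hrs/wk < 35 ✗ → not eligible.
Parking Benefit — status temporary ✓ (not excluded); service 329 days ≥ 4 weeks (≈28 days) ✓; age 37 ≥ 18 ✓; rating 5 ≥ 2 ✓; site Calgary ✗ (not Denver) → not eligible.
Relocation Assistance — service 329 days ≥ 90 days ✓; rating 5 ≥ 3 ✓; dept Engineering ✗ → not eligible.
Bereavement Leave — status temporary ✓ (not excluded); service 329 days ≥ 3 months (≈90 days) ✓; 30 hrs/wk < 32 ✗ → not eligible.
Caregiver Leave — status temporary ✓; service 329 days ≥ 90 days ✓; rating 5 ≥ 3 ✓ → eligible.
Short-Term Disability — status temporary ✗ (requires part-time) → not eligible.
RSU Program — service 329 days < 12 months (≈360 days) ✗ → not eligible.
Dependent Care FSA — status temporary ✗ (requires full-time) → not eligible.

Caregiver Leave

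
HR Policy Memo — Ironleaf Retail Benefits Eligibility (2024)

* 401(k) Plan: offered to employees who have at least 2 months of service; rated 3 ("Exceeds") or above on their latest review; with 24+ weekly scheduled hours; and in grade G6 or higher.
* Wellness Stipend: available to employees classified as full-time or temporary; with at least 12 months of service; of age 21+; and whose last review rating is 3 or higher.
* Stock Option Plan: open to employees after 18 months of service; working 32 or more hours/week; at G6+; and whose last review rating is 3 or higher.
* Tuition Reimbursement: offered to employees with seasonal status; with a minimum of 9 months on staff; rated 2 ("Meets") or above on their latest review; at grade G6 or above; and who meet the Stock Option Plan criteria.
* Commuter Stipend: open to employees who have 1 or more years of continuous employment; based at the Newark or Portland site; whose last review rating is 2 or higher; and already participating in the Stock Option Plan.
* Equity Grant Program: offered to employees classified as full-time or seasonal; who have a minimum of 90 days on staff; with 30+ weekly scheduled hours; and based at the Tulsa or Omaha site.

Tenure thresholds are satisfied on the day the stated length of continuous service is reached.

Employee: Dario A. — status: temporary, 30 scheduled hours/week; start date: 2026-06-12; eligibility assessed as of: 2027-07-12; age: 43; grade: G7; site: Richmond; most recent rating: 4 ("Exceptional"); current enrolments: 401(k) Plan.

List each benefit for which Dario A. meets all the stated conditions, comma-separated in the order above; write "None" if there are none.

401(k) Plan, Wellness Stipend

Service from 2026-06-12 to 2027-07-12: 395 days.
401(k) Plan — service 395 days ≥ 2 months (≈60 days) ✓; rating 4 ≥ 3 ✓; 30 hrs/wk ≥ 24 ✓; grade G7 ≥ G6 ✓ → eligible.
Wellness Stipend — status temporary ✓; service 395 days ≥ 12 months (≈360 days) ✓; age 43 ≥ 21 ✓; rating 4 ≥ 3 ✓ → eligible.
Stock Option Plan — service 395 days < 18 months (≈540 days) ✗ → not eligible.
Tuition Reimbursement — status temporary ✗ (requires seasonal) → not eligible.
Commuter Stipend — service 395 days ≥ 1 year (≈365 days) ✓; site Richmond ✗ (not Newark or Portland) → not eligible.
Equity Grant Program — status temporary ✗ (requires full-time or seasonal) → not eligible.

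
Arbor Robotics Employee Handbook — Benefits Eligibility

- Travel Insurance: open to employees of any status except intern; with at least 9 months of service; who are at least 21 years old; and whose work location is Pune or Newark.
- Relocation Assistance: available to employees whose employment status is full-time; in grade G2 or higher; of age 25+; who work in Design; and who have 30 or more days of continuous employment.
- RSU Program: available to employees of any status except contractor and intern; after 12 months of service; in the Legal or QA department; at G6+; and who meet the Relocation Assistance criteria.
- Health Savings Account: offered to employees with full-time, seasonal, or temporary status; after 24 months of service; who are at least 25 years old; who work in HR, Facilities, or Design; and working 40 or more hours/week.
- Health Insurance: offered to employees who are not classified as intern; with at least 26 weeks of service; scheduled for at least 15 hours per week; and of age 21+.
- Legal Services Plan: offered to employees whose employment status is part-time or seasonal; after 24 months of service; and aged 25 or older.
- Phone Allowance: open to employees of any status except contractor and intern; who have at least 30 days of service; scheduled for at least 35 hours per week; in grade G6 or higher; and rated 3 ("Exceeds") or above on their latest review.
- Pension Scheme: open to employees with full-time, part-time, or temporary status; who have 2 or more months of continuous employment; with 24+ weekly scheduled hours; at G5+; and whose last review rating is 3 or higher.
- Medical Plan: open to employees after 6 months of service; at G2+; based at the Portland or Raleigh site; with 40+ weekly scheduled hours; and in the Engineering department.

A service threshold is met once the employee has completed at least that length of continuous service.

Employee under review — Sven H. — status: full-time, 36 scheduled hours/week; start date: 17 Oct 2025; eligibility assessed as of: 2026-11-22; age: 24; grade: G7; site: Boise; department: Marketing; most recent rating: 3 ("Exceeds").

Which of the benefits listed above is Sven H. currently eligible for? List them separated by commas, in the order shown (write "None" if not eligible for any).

Service from 17 Oct 2025 to 2026-11-22: 401 days.
Travel Insurance — status full-time ✓ (not excluded); service 401 days ≥ 9 months (≈270 days) ✓; age 24 ≥ 21 ✓; site Boise ✗ (not Pune or Newark) → not eligible.
Relocation Assistance — status full-time ✓; grade G7 ≥ G2 ✓; age 24 < 25 ✗ → not eligible.
RSU Program — status full-time ✓ (not excluded); service 401 days ≥ 12 months (≈360 days) ✓; dept Marketing ✗ → not eligible.
Health Savings Account — status full-time ✓; service 401 days < 24 months (≈720 days) ✗ → not eligible.
Health Insurance — status full-time ✓ (not excluded); service 401 days ≥ 26 weeks (≈182 days) ✓; 36 hrs/wk ≥ 15 ✓; age 24 ≥ 21 ✓ → eligible.
Legal Services Plan — status full-time ✗ (requires part-time or seasonal) → not eligible.
Phone Allowance — status full-time ✓ (not excluded); service 401 days ≥ 30 days ✓; 36 hrs/wk ≥ 35 ✓; grade G7 ≥ G6 ✓; rating 3 ≥ 3 ✓ → eligible.
Pension Scheme — status full-time ✓; service 401 days ≥ 2 months (≈60 days) ✓; 36 hrs/wk ≥ 24 ✓; grade G7 ≥ G5 ✓; rating 3 ≥ 3 ✓ → eligible.
Medical Plan — service 401 days ≥ 6 months (≈180 days) ✓; grade G7 ≥ G2 ✓; site Boise ✗ (not Portland or Raleigh) → not eligible.

Health Insurance, Phone Allowance, Pension Scheme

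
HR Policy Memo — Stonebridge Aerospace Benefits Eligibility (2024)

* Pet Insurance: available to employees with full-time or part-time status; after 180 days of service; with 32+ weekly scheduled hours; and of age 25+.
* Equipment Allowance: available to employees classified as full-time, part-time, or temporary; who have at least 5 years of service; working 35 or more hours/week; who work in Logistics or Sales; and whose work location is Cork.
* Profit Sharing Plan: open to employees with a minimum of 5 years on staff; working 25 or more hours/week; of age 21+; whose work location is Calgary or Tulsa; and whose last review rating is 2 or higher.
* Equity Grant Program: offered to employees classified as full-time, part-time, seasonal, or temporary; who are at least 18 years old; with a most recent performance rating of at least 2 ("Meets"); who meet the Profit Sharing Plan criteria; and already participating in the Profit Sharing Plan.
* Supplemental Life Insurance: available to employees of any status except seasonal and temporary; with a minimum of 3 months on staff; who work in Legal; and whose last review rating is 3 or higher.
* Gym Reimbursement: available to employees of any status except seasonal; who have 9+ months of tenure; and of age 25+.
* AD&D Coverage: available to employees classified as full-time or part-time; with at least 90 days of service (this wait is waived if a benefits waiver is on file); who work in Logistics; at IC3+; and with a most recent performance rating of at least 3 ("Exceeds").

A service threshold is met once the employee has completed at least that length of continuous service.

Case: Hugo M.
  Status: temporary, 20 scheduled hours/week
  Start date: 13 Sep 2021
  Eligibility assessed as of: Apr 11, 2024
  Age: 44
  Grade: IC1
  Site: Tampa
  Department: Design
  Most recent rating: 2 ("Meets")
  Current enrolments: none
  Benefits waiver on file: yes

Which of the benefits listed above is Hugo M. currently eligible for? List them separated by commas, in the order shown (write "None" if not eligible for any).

Gym Reimbursement

Service from 13 Sep 2021 to Apr 11, 2024: 941 days.
Pet Insurance — status temporary ✗ (requires full-time or part-time) → not eligible.
Equipment Allowance — status temporary ✓; service 941 days < 5 years (≈1825 days) ✗ → not eligible.
Profit Sharing Plan — service 941 days < 5 years (≈1825 days) ✗ → not eligible.
Equity Grant Program — status temporary ✓; age 44 ≥ 18 ✓; rating 2 ≥ 2 ✓; not eligible for Profit Sharing Plan ✗ → not eligible.
Supplemental Life Insurance — status temporary ✗ (excluded) → not eligible.
Gym Reimbursement — status temporary ✓ (not excluded); service 941 days ≥ 9 months (≈270 days) ✓; age 44 ≥ 25 ✓ → eligible.
AD&D Coverage — status temporary ✗ (requires full-time or part-time) → not eligible.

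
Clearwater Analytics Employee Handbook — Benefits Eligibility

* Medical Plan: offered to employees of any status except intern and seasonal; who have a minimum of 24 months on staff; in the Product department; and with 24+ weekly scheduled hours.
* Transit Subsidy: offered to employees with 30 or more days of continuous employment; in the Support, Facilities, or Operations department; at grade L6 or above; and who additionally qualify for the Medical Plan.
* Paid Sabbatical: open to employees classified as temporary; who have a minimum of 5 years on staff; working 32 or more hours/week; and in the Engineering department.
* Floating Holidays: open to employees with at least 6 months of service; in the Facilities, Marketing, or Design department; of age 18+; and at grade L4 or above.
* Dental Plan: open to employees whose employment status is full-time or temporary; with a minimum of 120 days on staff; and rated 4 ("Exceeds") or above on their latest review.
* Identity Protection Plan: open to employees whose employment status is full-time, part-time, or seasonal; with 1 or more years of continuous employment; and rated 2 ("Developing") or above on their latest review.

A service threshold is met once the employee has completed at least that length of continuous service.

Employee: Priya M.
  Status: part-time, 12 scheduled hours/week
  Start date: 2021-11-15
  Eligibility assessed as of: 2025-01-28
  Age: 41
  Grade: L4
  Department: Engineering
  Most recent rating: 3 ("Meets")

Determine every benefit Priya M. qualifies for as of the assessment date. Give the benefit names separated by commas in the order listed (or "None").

Identity Protection Plan

Service from 2021-11-15 to 2025-01-28: 1170 days.
Medical Plan — status part-time ✓ (not excluded); service 1170 days ≥ 24 months (≈720 days) ✓; dept Engineering ✗ → not eligible.
Transit Subsidy — service 1170 days ≥ 30 days ✓; dept Engineering ✗ → not eligible.
Paid Sabbatical — status part-time ✗ (requires temporary) → not eligible.
Floating Holidays — service 1170 days ≥ 6 months (≈180 days) ✓; dept Engineering ✗ → not eligible.
Dental Plan — status part-time ✗ (requires full-time or temporary) → not eligible.
Identity Protection Plan — status part-time ✓; service 1170 days ≥ 1 year (≈365 days) ✓; rating 3 ≥ 2 ✓ → eligible.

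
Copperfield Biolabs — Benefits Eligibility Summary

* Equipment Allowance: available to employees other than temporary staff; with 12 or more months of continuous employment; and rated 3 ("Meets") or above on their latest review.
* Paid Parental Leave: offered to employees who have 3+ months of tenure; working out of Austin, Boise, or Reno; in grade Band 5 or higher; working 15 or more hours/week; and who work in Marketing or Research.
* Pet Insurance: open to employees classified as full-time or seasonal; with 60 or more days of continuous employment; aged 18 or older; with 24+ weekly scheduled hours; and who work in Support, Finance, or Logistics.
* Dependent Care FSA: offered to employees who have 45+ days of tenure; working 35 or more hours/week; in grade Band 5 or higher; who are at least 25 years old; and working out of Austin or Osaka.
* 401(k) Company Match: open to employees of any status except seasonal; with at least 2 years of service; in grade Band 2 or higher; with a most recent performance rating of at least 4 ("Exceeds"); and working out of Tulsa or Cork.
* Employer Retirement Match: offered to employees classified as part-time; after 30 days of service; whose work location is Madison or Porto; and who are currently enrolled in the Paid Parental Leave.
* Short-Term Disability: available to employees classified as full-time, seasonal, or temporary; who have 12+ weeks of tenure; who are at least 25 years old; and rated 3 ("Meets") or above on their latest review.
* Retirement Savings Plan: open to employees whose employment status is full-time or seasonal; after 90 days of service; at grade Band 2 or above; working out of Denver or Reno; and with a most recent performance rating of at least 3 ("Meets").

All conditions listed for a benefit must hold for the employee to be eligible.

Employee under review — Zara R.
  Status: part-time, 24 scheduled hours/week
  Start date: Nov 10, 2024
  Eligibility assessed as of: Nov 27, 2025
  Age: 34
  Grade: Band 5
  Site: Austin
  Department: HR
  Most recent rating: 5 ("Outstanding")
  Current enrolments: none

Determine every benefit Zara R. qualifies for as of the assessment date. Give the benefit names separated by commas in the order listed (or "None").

Equipment Allowance

Service from Nov 10, 2024 to Nov 27, 2025: 382 days.
Equipment Allowance — status part-time ✓ (not excluded); service 382 days ≥ 12 months (≈360 days) ✓; rating 5 ≥ 3 ✓ → eligible.
Paid Parental Leave — service 382 days ≥ 3 months (≈90 days) ✓; site Austin ✓; grade Band 5 ≥ Band 5 ✓; 24 hrs/wk ≥ 15 ✓; dept HR ✗ → not eligible.
Pet Insurance — status part-time ✗ (requires full-time or seasonal) → not eligible.
Dependent Care FSA — service 382 days ≥ 45 days ✓; 24 hrs/wk < 35 ✗ → not eligible.
401(k) Company Match — status part-time ✓ (not excluded); service 382 days < 2 years (≈730 days) ✗ → not eligible.
Employer Retirement Match — status part-time ✓; service 382 days ≥ 30 days ✓; site Austin ✗ (not Madison or Porto) → not eligible.
Short-Term Disability — status part-time ✗ (requires full-time, seasonal, or temporary) → not eligible.
Retirement Savings Plan — status part-time ✗ (requires full-time or seasonal) → not eligible.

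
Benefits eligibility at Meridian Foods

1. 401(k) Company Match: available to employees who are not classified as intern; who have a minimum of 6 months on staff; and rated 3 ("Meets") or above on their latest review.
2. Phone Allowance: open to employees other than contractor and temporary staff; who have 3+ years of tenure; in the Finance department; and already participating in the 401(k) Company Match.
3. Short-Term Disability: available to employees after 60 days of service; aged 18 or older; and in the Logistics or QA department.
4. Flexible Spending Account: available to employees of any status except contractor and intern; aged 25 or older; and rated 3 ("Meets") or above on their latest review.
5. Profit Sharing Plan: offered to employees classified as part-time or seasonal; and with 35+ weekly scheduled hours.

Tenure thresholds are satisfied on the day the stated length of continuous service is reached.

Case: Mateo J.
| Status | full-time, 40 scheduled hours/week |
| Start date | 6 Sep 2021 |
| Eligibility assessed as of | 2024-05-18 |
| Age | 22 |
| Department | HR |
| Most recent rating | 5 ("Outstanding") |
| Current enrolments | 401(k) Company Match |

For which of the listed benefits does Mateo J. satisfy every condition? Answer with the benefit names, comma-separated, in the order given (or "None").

Service from 6 Sep 2021 to 2024-05-18: 985 days.
401(k) Company Match — status full-time ✓ (not excluded); service 985 days ≥ 6 months (≈180 days) ✓; rating 5 ≥ 3 ✓ → eligible.
Phone Allowance — status full-time ✓ (not excluded); service 985 days < 3 years (≈1095 days) ✗ → not eligible.
Short-Term Disability — service 985 days ≥ 60 days ✓; age 22 ≥ 18 ✓; dept HR ✗ → not eligible.
Flexible Spending Account — status full-time ✓ (not excluded); age 22 < 25 ✗ → not eligible.
Profit Sharing Plan — status full-time ✗ (requires part-time or seasonal) → not eligible.

401(k) Company Match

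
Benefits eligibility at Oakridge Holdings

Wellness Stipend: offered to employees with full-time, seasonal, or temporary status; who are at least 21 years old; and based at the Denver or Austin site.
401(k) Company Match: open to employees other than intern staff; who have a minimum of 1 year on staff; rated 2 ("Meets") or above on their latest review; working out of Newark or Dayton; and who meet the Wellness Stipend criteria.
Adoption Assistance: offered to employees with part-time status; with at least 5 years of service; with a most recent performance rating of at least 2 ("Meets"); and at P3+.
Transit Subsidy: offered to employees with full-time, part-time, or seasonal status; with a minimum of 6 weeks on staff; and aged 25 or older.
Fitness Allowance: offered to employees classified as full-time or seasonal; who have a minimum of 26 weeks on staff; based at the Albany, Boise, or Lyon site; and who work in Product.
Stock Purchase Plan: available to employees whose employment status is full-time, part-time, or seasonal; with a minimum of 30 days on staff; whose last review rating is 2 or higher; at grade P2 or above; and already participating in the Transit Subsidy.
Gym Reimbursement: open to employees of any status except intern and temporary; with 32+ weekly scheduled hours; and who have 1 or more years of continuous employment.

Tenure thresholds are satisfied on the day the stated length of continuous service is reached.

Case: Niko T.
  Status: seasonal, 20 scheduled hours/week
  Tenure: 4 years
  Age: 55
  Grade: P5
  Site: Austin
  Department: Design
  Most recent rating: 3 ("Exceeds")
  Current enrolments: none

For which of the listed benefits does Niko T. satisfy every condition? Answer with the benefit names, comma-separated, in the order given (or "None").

Wellness Stipend — status seasonal ✓; age 55 ≥ 21 ✓; site Austin ✓ → eligible.
401(k) Company Match — status seasonal ✓ (not excluded); service 4 years ≥ 1 year ✓; rating 3 ≥ 2 ✓; site Austin ✗ (not Newark or Dayton) → not eligible.
Adoption Assistance — status seasonal ✗ (requires part-time) → not eligible.
Transit Subsidy — status seasonal ✓; service 4 years ≥ 6 weeks (≈42 days) ✓; age 55 ≥ 25 ✓ → eligible.
Fitness Allowance — status seasonal ✓; service 4 years ≥ 26 weeks (≈182 days) ✓; site Austin ✗ (not Albany, Boise, or Lyon) → not eligible.
Stock Purchase Plan — status seasonal ✓; service 4 years ≥ 30 days ✓; rating 3 ≥ 2 ✓; grade P5 ≥ P2 ✓; not enrolled in Transit Subsidy ✗ → not eligible.
Gym Reimbursement — status seasonal ✓ (not excluded); 20 hrs/wk < 32 ✗ → not eligible.

Wellness Stipend, Transit Subsidy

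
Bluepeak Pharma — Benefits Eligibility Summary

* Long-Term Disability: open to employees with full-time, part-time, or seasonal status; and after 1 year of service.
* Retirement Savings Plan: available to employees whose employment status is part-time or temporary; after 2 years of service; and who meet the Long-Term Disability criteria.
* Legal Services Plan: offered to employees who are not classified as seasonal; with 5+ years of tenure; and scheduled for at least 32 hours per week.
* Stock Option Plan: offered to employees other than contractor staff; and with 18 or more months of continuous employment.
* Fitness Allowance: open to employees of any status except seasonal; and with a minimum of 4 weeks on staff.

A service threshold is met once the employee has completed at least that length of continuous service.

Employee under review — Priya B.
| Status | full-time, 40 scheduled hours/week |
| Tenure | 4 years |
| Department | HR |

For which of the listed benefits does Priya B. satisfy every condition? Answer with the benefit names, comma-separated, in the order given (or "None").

Long-Term Disability, Stock Option Plan, Fitness Allowance

Long-Term Disability — status full-time ✓; service 4 years ≥ 1 year ✓ → eligible.
Retirement Savings Plan — status full-time ✗ (requires part-time or temporary) → not eligible.
Legal Services Plan — status full-time ✓ (not excluded); service 4 years < 5 years ✗ → not eligible.
Stock Option Plan — status full-time ✓ (not excluded); service 4 years ≥ 18 months (≈540 days) ✓ → eligible.
Fitness Allowance — status full-time ✓ (not excluded); service 4 years ≥ 4 weeks (≈28 days) ✓ → eligible.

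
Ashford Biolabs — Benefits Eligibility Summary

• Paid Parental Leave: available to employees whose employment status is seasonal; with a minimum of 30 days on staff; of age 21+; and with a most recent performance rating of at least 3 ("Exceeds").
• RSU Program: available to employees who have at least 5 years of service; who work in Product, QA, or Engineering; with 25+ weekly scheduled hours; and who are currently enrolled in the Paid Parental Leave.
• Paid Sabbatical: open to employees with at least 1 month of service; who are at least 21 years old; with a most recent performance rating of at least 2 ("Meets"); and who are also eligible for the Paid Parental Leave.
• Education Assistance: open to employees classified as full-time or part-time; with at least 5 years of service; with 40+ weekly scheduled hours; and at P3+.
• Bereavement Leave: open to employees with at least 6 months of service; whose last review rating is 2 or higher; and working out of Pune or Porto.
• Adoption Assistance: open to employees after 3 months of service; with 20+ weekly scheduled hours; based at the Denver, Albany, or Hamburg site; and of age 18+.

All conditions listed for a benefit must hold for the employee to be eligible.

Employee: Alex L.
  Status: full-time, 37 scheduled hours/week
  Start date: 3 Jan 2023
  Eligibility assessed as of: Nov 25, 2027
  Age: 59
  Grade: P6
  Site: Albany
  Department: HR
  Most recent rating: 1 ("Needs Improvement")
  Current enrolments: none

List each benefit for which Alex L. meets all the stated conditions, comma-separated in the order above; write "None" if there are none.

Service from 3 Jan 2023 to Nov 25, 2027: 1787 days.
Paid Parental Leave — status full-time ✗ (requires seasonal) → not eligible.
RSU Program — service 1787 days < 5 years (≈1825 days) ✗ → not eligible.
Paid Sabbatical — service 1787 days ≥ 1 month (≈30 days) ✓; age 59 ≥ 21 ✓; rating 1 < 2 ✗ → not eligible.
Education Assistance — status full-time ✓; service 1787 days < 5 years (≈1825 days) ✗ → not eligible.
Bereavement Leave — service 1787 days ≥ 6 months (≈180 days) ✓; rating 1 < 2 ✗ → not eligible.
Adoption Assistance — service 1787 days ≥ 3 months (≈90 days) ✓; 37 hrs/wk ≥ 20 ✓; site Albany ✓; age 59 ≥ 18 ✓ → eligible.

Adoption Assistance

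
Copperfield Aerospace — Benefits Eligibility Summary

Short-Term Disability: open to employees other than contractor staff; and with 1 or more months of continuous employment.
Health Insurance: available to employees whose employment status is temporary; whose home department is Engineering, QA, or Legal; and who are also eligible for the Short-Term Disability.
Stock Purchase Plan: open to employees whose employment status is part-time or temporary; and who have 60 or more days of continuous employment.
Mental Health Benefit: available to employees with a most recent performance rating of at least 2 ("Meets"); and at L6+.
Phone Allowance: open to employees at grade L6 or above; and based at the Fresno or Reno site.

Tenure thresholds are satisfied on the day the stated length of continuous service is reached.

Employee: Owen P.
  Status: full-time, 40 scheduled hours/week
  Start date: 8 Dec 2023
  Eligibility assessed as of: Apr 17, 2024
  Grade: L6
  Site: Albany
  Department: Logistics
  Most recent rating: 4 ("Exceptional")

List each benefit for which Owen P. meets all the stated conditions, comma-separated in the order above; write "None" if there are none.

Short-Term Disability, Mental Health Benefit

Service from 8 Dec 2023 to Apr 17, 2024: 131 days.
Short-Term Disability — status full-time ✓ (not excluded); service 131 days ≥ 1 month (≈30 days) ✓ → eligible.
Health Insurance — status full-time ✗ (requires temporary) → not eligible.
Stock Purchase Plan — status full-time ✗ (requires part-time or temporary) → not eligible.
Mental Health Benefit — rating 4 ≥ 2 ✓; grade L6 ≥ L6 ✓ → eligible.
Phone Allowance — grade L6 ≥ L6 ✓; site Albany ✗ (not Fresno or Reno) → not eligible.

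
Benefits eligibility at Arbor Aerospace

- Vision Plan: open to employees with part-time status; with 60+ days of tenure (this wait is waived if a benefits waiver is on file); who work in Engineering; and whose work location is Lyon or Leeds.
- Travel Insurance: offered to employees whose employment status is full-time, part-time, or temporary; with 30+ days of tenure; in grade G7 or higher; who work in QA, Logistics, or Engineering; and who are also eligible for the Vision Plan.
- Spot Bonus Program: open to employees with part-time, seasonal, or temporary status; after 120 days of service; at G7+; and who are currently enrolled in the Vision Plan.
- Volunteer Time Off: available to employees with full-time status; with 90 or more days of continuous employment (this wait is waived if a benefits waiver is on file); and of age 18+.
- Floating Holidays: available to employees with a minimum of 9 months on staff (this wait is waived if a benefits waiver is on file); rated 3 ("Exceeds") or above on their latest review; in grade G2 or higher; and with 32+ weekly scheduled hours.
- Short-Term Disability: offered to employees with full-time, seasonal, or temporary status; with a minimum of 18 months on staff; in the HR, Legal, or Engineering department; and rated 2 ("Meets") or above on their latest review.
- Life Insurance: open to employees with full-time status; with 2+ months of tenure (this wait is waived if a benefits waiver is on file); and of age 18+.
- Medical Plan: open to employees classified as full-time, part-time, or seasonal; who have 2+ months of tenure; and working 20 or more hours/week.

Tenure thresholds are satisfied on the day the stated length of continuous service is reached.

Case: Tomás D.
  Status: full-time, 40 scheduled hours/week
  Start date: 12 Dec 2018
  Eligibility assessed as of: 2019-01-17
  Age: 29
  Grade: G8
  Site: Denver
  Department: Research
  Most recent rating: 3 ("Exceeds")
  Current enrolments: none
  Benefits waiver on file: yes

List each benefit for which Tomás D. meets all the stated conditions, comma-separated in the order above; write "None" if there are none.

Service from 12 Dec 2018 to 2019-01-17: 36 days.
Vision Plan — status full-time ✗ (requires part-time) → not eligible.
Travel Insurance — status full-time ✓; service 36 days ≥ 30 days ✓; grade G8 ≥ G7 ✓; dept Research ✗ → not eligible.
Spot Bonus Program — status full-time ✗ (requires part-time, seasonal, or temporary) → not eligible.
Volunteer Time Off — status full-time ✓; benefits waiver on file ✓; age 29 ≥ 18 ✓ → eligible.
Floating Holidays — benefits waiver on file ✓; rating 3 ≥ 3 ✓; grade G8 ≥ G2 ✓; 40 hrs/wk ≥ 32 ✓ → eligible.
Short-Term Disability — status full-time ✓; service 36 days < 18 months (≈540 days) ✗ → not eligible.
Life Insurance — status full-time ✓; benefits waiver on file ✓; age 29 ≥ 18 ✓ → eligible.
Medical Plan — status full-time ✓; service 36 days < 2 months (≈60 days) ✗ → not eligible.

Volunteer Time Off, Floating Holidays, Life Insurance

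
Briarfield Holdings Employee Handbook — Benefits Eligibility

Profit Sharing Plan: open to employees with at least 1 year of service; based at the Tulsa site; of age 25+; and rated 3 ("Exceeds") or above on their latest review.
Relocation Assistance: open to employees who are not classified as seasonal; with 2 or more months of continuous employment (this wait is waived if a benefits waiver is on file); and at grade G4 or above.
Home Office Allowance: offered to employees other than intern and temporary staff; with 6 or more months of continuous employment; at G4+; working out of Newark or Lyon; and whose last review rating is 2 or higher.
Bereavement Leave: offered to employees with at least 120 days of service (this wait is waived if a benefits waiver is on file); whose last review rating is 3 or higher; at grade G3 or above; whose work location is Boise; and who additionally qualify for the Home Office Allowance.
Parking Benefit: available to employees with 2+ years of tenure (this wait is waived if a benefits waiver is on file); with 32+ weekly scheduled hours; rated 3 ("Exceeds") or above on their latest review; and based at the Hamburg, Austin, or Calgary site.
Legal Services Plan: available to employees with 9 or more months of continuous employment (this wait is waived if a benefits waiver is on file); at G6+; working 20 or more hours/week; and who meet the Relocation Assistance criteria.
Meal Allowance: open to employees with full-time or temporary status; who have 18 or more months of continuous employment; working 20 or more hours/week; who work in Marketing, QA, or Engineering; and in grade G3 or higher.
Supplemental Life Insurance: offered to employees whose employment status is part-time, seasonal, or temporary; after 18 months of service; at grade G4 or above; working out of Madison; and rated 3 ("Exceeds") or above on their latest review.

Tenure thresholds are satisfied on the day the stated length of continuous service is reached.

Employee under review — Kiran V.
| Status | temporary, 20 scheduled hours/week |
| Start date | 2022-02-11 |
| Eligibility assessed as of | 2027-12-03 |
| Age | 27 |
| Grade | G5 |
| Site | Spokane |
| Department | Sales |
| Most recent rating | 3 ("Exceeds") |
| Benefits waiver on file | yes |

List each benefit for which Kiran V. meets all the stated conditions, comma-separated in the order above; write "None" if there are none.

Service from 2022-02-11 to 2027-12-03: 2121 days.
Profit Sharing Plan — service 2121 days ≥ 1 year (≈365 days) ✓; site Spokane ✗ (not Tulsa) → not eligible.
Relocation Assistance — status temporary ✓ (not excluded); benefits waiver on file ✓; grade G5 ≥ G4 ✓ → eligible.
Home Office Allowance — status temporary ✗ (excluded) → not eligible.
Bereavement Leave — benefits waiver on file ✓; rating 3 ≥ 3 ✓; grade G5 ≥ G3 ✓; site Spokane ✗ (not Boise) → not eligible.
Parking Benefit — benefits waiver on file ✓; 20 hrs/wk < 32 ✗ → not eligible.
Legal Services Plan — benefits waiver on file ✓; grade G5 < G6 ✗ → not eligible.
Meal Allowance — status temporary ✓; service 2121 days ≥ 18 months (≈540 days) ✓; 20 hrs/wk ≥ 20 ✓; dept Sales ✗ → not eligible.
Supplemental Life Insurance — status temporary ✓; service 2121 days ≥ 18 months (≈540 days) ✓; grade G5 ≥ G4 ✓; site Spokane ✗ (not Madison) → not eligible.

Relocation Assistance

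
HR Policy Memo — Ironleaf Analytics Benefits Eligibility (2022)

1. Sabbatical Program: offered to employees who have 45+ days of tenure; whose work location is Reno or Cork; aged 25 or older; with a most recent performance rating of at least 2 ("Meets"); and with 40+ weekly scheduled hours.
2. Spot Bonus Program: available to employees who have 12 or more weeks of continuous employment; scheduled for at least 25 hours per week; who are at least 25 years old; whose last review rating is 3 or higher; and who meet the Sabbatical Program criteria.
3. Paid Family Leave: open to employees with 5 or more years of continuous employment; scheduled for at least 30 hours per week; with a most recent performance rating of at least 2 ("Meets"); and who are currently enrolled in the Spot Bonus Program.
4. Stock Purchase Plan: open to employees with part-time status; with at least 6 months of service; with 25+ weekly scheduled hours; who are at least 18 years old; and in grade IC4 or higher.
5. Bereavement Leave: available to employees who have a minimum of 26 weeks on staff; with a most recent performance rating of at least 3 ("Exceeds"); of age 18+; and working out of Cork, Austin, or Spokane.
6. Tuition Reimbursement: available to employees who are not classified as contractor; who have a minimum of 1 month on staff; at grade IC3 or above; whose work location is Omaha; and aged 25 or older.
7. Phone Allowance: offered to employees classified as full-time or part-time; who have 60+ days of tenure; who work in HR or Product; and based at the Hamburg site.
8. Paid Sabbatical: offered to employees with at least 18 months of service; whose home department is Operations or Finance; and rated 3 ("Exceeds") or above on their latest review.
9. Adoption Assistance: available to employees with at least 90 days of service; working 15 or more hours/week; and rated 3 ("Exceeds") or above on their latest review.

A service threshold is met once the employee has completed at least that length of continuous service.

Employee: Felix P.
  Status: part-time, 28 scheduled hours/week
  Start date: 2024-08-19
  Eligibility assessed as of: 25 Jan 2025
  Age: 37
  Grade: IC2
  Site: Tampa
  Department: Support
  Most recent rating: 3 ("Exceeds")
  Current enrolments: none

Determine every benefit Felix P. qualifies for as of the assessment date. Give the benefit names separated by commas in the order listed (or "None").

Adoption Assistance

Service from 2024-08-19 to 25 Jan 2025: 159 days.
Sabbatical Program — service 159 days ≥ 45 days ✓; site Tampa ✗ (not Reno or Cork) → not eligible.
Spot Bonus Program — service 159 days ≥ 12 weeks (≈84 days) ✓; 28 hrs/wk ≥ 25 ✓; age 37 ≥ 25 ✓; rating 3 ≥ 3 ✓; not eligible for Sabbatical Program ✗ → not eligible.
Paid Family Leave — service 159 days < 5 years (≈1825 days) ✗ → not eligible.
Stock Purchase Plan — status part-time ✓; service 159 days < 6 months (≈180 days) ✗ → not eligible.
Bereavement Leave — service 159 days < 26 weeks (≈182 days) ✗ → not eligible.
Tuition Reimbursement — status part-time ✓ (not excluded); service 159 days ≥ 1 month (≈30 days) ✓; grade IC2 < IC3 ✗ → not eligible.
Phone Allowance — status part-time ✓; service 159 days ≥ 60 days ✓; dept Support ✗ → not eligible.
Paid Sabbatical — service 159 days < 18 months (≈540 days) ✗ → not eligible.
Adoption Assistance — service 159 days ≥ 90 days ✓; 28 hrs/wk ≥ 15 ✓; rating 3 ≥ 3 ✓ → eligible.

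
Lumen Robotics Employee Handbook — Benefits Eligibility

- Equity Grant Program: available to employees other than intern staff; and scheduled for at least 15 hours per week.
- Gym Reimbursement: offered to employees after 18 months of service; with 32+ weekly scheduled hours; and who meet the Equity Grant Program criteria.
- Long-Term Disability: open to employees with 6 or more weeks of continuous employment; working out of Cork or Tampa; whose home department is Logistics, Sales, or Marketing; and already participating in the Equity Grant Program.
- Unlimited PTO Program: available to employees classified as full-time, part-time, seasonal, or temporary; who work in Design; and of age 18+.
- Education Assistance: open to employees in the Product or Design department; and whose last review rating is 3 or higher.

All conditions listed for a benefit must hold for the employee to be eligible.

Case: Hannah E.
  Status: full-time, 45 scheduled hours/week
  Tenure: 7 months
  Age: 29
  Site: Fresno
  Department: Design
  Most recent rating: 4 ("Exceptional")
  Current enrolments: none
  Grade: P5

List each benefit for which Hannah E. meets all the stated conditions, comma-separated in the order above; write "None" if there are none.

Equity Grant Program — status full-time ✓ (not excluded); 45 hrs/wk ≥ 15 ✓ → eligible.
Gym Reimbursement — service 7 months < 18 months ✗ → not eligible.
Long-Term Disability — service 7 months ≥ 6 weeks (≈42 days) ✓; site Fresno ✗ (not Cork or Tampa) → not eligible.
Unlimited PTO Program — status full-time ✓; dept Design ✓; age 29 ≥ 18 ✓ → eligible.
Education Assistance — dept Design ✓; rating 4 ≥ 3 ✓ → eligible.

Equity Grant Program, Unlimited PTO Program, Education Assistance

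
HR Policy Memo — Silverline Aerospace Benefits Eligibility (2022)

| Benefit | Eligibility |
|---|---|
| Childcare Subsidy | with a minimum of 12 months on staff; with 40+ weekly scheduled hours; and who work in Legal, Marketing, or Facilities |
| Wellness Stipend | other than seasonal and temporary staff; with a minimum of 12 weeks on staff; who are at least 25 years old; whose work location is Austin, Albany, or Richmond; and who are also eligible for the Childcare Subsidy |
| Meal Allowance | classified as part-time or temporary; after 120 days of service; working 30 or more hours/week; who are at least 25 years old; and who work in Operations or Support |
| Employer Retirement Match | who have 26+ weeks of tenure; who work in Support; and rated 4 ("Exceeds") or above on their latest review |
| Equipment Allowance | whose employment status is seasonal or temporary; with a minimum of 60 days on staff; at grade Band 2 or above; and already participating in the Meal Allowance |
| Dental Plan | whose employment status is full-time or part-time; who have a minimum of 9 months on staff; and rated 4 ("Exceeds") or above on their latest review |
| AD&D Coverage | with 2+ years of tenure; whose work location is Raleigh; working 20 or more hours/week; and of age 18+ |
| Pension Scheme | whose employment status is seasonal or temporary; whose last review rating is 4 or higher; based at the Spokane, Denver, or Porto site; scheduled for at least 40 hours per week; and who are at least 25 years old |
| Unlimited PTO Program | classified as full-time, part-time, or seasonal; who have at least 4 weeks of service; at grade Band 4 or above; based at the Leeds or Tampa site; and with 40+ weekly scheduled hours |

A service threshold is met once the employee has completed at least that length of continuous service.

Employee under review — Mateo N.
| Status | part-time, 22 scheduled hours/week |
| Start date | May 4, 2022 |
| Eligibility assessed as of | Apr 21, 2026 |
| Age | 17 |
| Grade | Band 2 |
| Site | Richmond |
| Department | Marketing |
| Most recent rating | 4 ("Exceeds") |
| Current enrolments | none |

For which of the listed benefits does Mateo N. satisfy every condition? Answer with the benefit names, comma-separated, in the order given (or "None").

Dental Plan

Service from May 4, 2022 to Apr 21, 2026: 1448 days.
Childcare Subsidy — service 1448 days ≥ 12 months (≈360 days) ✓; 22 hrs/wk < 40 ✗ → not eligible.
Wellness Stipend — status part-time ✓ (not excluded); service 1448 days ≥ 12 weeks (≈84 days) ✓; age 17 < 25 ✗ → not eligible.
Meal Allowance — status part-time ✓; service 1448 days ≥ 120 days ✓; 22 hrs/wk < 30 ✗ → not eligible.
Employer Retirement Match — service 1448 days ≥ 26 weeks (≈182 days) ✓; dept Marketing ✗ → not eligible.
Equipment Allowance — status part-time ✗ (requires seasonal or temporary) → not eligible.
Dental Plan — status part-time ✓; service 1448 days ≥ 9 months (≈270 days) ✓; rating 4 ≥ 4 ✓ → eligible.
AD&D Coverage — service 1448 days ≥ 2 years (≈730 days) ✓; site Richmond ✗ (not Raleigh) → not eligible.
Pension Scheme — status part-time ✗ (requires seasonal or temporary) → not eligible.
Unlimited PTO Program — status part-time ✓; service 1448 days ≥ 4 weeks (≈28 days) ✓; grade Band 2 < Band 4 ✗ → not eligible.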